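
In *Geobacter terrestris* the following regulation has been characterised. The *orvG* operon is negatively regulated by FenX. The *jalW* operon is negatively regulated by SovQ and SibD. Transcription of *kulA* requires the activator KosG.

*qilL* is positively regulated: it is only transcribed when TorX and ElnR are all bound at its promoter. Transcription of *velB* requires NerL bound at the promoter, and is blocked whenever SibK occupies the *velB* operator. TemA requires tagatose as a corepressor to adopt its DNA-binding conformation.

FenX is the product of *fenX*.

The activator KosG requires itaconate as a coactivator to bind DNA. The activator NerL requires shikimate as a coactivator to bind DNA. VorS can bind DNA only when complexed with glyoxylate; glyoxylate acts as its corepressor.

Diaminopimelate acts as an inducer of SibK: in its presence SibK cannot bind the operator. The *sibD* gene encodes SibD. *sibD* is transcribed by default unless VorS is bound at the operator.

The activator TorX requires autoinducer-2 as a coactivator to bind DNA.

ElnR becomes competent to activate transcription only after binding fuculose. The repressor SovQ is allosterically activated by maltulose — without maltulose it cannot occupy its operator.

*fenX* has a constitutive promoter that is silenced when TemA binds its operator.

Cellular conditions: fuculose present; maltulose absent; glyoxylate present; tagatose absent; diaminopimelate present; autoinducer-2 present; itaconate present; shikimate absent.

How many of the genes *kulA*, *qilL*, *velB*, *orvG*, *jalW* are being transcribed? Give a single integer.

Itaconate is present, so KosG is active.
No repressor is bound and KosG is active, so *kulA* is transcribed.
→ *kulA* is ON.
Autoinducer-2 is present, so TorX is active.
Fuculose is present, so ElnR is active.
No repressor is bound and TorX and ElnR are active, so *qilL* is transcribed.
→ *qilL* is ON.
Diaminopimelate is present, so SibK is inactive.
Shikimate is absent, so NerL is inactive.
Required activator NerL is absent, so *velB* is not transcribed.
→ *velB* is OFF.
Tagatose is absent, so TemA is inactive.
With no repressor bound, *fenX* is transcribed.
So FenX is produced and active.
With repressor FenX bound, *orvG* is not transcribed.
→ *orvG* is OFF.
Maltulose is absent, so SovQ is inactive.
Glyoxylate is present, so VorS is active.
With repressor VorS bound, *sibD* is not transcribed.
So SibD is not produced.
With no repressor bound, *jalW* is transcribed.
→ *jalW* is ON.
3 of the 5 genes are transcribed.

3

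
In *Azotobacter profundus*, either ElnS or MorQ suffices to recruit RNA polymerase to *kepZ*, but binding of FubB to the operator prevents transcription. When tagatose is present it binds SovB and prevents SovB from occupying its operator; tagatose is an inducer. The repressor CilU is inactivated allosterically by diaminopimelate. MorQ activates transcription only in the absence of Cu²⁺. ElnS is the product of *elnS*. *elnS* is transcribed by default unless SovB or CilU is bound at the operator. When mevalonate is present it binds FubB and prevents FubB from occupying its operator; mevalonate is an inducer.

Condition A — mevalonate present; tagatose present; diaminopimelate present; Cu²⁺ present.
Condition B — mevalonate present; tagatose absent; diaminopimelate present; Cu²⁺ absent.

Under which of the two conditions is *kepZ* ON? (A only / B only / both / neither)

Condition A:
Mevalonate is present, so FubB is inactive.
Tagatose is present, so SovB is inactive.
Diaminopimelate is present, so CilU is inactive.
With no repressor bound, *elnS* is transcribed.
So ElnS is produced and active.
Cu²⁺ is present, so MorQ is inactive.
Activator ElnS is present, so *kepZ* is transcribed.
→ *kepZ* is ON in A.
Condition B:
Mevalonate is present, so FubB is inactive.
Tagatose is absent, so SovB is active.
Diaminopimelate is present, so CilU is inactive.
With repressor SovB bound, *elnS* is not transcribed.
So ElnS is not produced.
Cu²⁺ is absent, so MorQ is active.
Activator MorQ is present, so *kepZ* is transcribed.
→ *kepZ* is ON in B.

both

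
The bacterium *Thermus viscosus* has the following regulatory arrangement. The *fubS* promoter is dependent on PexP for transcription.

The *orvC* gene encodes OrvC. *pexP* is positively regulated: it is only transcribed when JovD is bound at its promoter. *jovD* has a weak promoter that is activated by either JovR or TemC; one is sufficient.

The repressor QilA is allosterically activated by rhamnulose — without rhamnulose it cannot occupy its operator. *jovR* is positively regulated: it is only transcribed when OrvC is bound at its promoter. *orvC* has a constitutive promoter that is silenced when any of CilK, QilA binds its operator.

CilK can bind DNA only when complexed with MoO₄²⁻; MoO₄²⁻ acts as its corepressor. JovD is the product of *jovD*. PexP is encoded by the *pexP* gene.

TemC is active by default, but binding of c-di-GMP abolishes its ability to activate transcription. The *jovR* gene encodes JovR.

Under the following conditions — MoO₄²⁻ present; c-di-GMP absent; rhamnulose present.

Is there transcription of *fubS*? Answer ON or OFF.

ON

MoO₄²⁻ is present, so CilK is active.
Rhamnulose is present, so QilA is active.
With repressor CilK bound, *orvC* is not transcribed.
So OrvC is not produced.
Required activator OrvC is absent, so *jovR* is not transcribed.
So JovR is not produced.
c-di-GMP is absent, so TemC is active.
Activator TemC is present, so *jovD* is transcribed.
So JovD is produced and active.
No repressor is bound and JovD is active, so *pexP* is transcribed.
So PexP is produced and active.
No repressor is bound and PexP is active, so *fubS* is transcribed.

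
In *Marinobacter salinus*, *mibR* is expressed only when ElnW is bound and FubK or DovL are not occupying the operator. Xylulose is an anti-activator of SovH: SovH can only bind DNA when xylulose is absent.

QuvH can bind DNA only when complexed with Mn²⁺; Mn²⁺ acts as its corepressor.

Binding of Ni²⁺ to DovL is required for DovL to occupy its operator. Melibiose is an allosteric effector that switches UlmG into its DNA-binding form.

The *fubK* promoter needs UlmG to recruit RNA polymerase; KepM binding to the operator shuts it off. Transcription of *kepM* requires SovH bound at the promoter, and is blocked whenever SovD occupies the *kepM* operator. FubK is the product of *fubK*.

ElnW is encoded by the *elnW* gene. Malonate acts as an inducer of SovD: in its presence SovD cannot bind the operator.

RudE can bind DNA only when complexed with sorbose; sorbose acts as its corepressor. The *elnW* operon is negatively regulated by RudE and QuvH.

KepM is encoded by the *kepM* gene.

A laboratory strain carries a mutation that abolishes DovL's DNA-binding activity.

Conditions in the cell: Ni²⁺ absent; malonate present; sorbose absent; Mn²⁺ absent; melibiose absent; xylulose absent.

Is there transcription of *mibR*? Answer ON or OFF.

Melibiose is absent, so UlmG is inactive.
Malonate is present, so SovD is inactive.
Xylulose is absent, so SovH is active.
No repressor is bound and SovH is active, so *kepM* is transcribed.
So KepM is produced and active.
With repressor KepM bound, *fubK* is not transcribed.
So FubK is not produced.
Sorbose is absent, so RudE is inactive.
Mn²⁺ is absent, so QuvH is inactive.
With no repressor bound, *elnW* is transcribed.
So ElnW is produced and active.
DovL is non-functional in this strain, so it has no effect.
No repressor is bound and ElnW is active, so *mibR* is transcribed.

ON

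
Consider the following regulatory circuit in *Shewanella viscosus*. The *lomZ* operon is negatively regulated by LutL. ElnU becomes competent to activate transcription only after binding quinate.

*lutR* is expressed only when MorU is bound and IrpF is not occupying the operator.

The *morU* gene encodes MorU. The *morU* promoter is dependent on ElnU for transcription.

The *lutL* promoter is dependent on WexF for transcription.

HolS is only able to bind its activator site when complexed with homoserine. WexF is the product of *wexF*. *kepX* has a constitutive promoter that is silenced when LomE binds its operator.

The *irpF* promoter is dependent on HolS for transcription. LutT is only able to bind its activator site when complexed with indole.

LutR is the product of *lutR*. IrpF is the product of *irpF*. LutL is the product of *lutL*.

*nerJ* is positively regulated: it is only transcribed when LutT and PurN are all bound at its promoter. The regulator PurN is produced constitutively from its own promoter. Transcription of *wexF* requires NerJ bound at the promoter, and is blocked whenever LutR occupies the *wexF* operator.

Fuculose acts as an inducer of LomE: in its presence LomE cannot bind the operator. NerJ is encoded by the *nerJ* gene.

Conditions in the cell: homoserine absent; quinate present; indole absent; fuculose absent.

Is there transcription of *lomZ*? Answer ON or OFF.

Homoserine is absent, so HolS is inactive.
Required activator HolS is absent, so *irpF* is not transcribed.
So IrpF is not produced.
Quinate is present, so ElnU is active.
No repressor is bound and ElnU is active, so *morU* is transcribed.
So MorU is produced and active.
No repressor is bound and MorU is active, so *lutR* is transcribed.
So LutR is produced and active.
Indole is absent, so LutT is inactive.
PurN is produced constitutively and is active.
Required activator LutT is absent, so *nerJ* is not transcribed.
So NerJ is not produced.
With repressor LutR bound, *wexF* is not transcribed.
So WexF is not produced.
Required activator WexF is absent, so *lutL* is not transcribed.
So LutL is not produced.
With no repressor bound, *lomZ* is transcribed.

ON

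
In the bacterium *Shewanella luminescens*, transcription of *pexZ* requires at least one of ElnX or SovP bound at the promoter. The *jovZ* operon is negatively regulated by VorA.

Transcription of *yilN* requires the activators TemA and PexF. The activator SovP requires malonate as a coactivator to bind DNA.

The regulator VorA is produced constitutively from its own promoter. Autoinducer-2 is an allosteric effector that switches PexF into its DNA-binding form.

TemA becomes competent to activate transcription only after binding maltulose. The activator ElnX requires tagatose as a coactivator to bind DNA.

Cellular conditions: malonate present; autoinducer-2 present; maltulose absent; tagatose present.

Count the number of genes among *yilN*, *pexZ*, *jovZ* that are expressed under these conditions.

Maltulose is absent, so TemA is inactive.
Autoinducer-2 is present, so PexF is active.
Required activator TemA is absent, so *yilN* is not transcribed.
→ *yilN* is OFF.
Tagatose is present, so ElnX is active.
Malonate is present, so SovP is active.
Activator ElnX is present, so *pexZ* is transcribed.
→ *pexZ* is ON.
VorA is produced constitutively and is active.
With repressor VorA bound, *jovZ* is not transcribed.
→ *jovZ* is OFF.
1 of the 3 genes is transcribed.

1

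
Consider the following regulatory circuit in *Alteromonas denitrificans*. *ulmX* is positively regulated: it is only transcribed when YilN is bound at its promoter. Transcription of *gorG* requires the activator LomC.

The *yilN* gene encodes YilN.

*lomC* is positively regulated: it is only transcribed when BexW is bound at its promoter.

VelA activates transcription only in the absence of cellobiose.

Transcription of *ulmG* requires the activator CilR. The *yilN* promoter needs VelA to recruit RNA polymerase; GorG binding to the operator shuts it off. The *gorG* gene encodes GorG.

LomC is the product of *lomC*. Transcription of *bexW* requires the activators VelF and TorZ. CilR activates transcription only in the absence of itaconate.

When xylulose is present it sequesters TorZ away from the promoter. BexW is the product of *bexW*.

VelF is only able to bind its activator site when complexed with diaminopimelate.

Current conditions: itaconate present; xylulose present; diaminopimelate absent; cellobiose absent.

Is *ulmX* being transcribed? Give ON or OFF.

ON

Diaminopimelate is absent, so VelF is inactive.
Xylulose is present, so TorZ is inactive.
Required activator VelF is absent, so *bexW* is not transcribed.
So BexW is not produced.
Required activator BexW is absent, so *lomC* is not transcribed.
So LomC is not produced.
Required activator LomC is absent, so *gorG* is not transcribed.
So GorG is not produced.
Cellobiose is absent, so VelA is active.
No repressor is bound and VelA is active, so *yilN* is transcribed.
So YilN is produced and active.
No repressor is bound and YilN is active, so *ulmX* is transcribed.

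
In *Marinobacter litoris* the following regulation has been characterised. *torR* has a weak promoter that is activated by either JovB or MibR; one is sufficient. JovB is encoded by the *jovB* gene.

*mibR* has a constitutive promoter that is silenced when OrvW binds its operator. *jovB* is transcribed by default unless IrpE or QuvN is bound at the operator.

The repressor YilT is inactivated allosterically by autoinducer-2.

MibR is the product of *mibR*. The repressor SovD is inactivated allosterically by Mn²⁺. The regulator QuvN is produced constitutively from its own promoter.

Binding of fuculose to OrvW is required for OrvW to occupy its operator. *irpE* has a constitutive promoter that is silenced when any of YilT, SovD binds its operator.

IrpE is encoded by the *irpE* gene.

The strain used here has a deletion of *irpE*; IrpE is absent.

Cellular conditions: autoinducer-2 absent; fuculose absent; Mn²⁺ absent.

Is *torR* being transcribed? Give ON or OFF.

ON

IrpE is non-functional in this strain, so it has no effect.
QuvN is produced constitutively and is active.
With repressor QuvN bound, *jovB* is not transcribed.
So JovB is not produced.
Fuculose is absent, so OrvW is inactive.
With no repressor bound, *mibR* is transcribed.
So MibR is produced and active.
Activator MibR is present, so *torR* is transcribed.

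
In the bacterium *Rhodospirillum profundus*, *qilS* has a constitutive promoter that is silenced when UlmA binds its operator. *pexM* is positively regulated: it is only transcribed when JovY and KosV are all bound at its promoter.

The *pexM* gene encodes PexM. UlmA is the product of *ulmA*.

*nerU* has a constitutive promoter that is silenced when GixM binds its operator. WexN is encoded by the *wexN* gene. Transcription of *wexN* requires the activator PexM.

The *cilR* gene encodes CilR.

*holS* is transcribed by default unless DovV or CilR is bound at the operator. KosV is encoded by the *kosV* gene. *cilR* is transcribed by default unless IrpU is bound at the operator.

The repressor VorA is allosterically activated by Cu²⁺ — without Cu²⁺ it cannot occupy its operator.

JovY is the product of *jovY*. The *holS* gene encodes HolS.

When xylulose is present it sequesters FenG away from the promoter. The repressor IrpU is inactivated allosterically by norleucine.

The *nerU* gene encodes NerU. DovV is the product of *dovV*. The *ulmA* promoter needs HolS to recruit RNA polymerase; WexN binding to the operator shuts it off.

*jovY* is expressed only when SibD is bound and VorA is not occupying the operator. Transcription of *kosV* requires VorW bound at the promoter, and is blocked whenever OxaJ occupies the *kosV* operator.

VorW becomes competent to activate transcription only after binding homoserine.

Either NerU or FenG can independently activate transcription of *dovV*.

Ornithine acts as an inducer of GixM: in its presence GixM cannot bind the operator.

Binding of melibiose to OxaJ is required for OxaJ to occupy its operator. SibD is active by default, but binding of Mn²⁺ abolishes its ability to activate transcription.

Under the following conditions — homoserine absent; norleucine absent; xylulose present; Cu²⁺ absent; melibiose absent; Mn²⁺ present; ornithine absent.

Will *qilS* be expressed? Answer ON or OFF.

Ornithine is absent, so GixM is active.
With repressor GixM bound, *nerU* is not transcribed.
So NerU is not produced.
Xylulose is present, so FenG is inactive.
No activator is available at the *dovV* promoter, so *dovV* is not transcribed.
So DovV is not produced.
Norleucine is absent, so IrpU is active.
With repressor IrpU bound, *cilR* is not transcribed.
So CilR is not produced.
With no repressor bound, *holS* is transcribed.
So HolS is produced and active.
Mn²⁺ is present, so SibD is inactive.
Cu²⁺ is absent, so VorA is inactive.
Required activator SibD is absent, so *jovY* is not transcribed.
So JovY is not produced.
Homoserine is absent, so VorW is inactive.
Melibiose is absent, so OxaJ is inactive.
Required activator VorW is absent, so *kosV* is not transcribed.
So KosV is not produced.
Required activator JovY is absent, so *pexM* is not transcribed.
So PexM is not produced.
Required activator PexM is absent, so *wexN* is not transcribed.
So WexN is not produced.
No repressor is bound and HolS is active, so *ulmA* is transcribed.
So UlmA is produced and active.
With repressor UlmA bound, *qilS* is not transcribed.

OFF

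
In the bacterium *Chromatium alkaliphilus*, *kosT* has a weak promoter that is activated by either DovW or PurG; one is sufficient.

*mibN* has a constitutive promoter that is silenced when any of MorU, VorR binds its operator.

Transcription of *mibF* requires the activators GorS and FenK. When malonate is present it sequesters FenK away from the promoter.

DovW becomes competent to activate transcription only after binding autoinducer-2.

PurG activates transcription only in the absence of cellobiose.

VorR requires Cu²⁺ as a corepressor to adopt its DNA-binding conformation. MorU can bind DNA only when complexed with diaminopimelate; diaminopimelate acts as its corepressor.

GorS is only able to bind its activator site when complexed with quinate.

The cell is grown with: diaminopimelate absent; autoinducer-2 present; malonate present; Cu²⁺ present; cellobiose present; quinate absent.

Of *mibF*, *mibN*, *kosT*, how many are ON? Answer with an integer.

1

Quinate is absent, so GorS is inactive.
Malonate is present, so FenK is inactive.
Required activator GorS is absent, so *mibF* is not transcribed.
→ *mibF* is OFF.
Diaminopimelate is absent, so MorU is inactive.
Cu²⁺ is present, so VorR is active.
With repressor VorR bound, *mibN* is not transcribed.
→ *mibN* is OFF.
Autoinducer-2 is present, so DovW is active.
Cellobiose is present, so PurG is inactive.
Activator DovW is present, so *kosT* is transcribed.
→ *kosT* is ON.
1 of the 3 genes is transcribed.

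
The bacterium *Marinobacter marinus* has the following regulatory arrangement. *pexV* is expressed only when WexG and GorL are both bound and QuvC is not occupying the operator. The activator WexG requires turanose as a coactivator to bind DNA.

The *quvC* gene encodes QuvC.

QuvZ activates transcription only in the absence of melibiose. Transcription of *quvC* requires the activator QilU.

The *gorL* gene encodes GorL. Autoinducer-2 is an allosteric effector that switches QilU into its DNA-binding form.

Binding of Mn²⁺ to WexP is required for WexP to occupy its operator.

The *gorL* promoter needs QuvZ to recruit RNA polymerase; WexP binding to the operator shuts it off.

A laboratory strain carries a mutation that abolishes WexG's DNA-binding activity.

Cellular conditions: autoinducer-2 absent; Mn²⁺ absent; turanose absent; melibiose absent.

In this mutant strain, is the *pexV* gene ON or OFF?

Autoinducer-2 is absent, so QilU is inactive.
Required activator QilU is absent, so *quvC* is not transcribed.
So QuvC is not produced.
WexG is non-functional in this strain, so it has no effect.
Melibiose is absent, so QuvZ is active.
Mn²⁺ is absent, so WexP is inactive.
No repressor is bound and QuvZ is active, so *gorL* is transcribed.
So GorL is produced and active.
Required activator WexG is absent, so *pexV* is not transcribed.

OFF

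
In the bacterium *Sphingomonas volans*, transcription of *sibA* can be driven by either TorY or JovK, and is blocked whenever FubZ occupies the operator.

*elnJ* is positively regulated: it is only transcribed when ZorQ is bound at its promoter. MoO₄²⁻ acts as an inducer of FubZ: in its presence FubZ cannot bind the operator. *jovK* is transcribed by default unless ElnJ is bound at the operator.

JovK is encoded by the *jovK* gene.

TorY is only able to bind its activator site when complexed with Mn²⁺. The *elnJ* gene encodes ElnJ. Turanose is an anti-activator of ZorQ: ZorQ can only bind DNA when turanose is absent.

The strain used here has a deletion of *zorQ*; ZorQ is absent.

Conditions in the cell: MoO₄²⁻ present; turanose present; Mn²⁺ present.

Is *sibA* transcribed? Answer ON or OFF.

Mn²⁺ is present, so TorY is active.
ZorQ is non-functional in this strain, so it has no effect.
Required activator ZorQ is absent, so *elnJ* is not transcribed.
So ElnJ is not produced.
With no repressor bound, *jovK* is transcribed.
So JovK is produced and active.
MoO₄²⁻ is present, so FubZ is inactive.
Activator TorY is present, so *sibA* is transcribed.

ON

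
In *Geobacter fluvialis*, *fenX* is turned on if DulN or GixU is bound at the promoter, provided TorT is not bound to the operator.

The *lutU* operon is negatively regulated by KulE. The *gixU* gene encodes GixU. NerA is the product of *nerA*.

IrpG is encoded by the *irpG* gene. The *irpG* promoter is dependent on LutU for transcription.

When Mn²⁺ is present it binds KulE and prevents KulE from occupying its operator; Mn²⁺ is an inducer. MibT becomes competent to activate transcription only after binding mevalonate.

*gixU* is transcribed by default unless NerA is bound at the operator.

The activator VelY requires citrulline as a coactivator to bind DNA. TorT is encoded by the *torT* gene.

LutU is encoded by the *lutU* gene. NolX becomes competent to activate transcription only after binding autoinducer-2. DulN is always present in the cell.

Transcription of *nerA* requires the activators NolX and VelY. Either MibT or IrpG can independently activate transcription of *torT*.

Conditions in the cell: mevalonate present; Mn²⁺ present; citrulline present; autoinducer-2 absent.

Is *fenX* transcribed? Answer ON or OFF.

OFF

DulN is produced constitutively and is active.
Mevalonate is present, so MibT is active.
Mn²⁺ is present, so KulE is inactive.
With no repressor bound, *lutU* is transcribed.
So LutU is produced and active.
No repressor is bound and LutU is active, so *irpG* is transcribed.
So IrpG is produced and active.
Activator MibT is present, so *torT* is transcribed.
So TorT is produced and active.
Autoinducer-2 is absent, so NolX is inactive.
Citrulline is present, so VelY is active.
Required activator NolX is absent, so *nerA* is not transcribed.
So NerA is not produced.
With no repressor bound, *gixU* is transcribed.
So GixU is produced and active.
With repressor TorT bound, *fenX* is not transcribed.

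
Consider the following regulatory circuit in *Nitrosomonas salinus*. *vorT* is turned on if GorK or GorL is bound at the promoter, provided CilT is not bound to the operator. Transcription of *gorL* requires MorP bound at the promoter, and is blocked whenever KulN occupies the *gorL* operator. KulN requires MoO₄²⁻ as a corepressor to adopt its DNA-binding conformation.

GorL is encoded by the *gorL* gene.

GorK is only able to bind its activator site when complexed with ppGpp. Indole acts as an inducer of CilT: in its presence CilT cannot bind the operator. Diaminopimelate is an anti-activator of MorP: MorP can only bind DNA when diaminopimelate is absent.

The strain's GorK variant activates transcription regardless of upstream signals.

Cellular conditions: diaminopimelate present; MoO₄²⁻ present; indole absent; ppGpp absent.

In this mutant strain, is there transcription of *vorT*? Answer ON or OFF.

GorK is constitutively active in this strain.
Indole is absent, so CilT is active.
MoO₄²⁻ is present, so KulN is active.
Diaminopimelate is present, so MorP is inactive.
With repressor KulN bound, *gorL* is not transcribed.
So GorL is not produced.
With repressor CilT bound, *vorT* is not transcribed.

OFF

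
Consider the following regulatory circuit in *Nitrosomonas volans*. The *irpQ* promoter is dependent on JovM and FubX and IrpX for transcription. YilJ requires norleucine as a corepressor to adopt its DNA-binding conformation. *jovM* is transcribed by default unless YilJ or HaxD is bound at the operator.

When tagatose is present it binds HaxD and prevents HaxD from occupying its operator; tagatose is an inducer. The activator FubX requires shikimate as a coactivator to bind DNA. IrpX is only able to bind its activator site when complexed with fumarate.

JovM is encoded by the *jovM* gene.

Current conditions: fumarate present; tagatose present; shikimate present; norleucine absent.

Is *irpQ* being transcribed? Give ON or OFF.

Norleucine is absent, so YilJ is inactive.
Tagatose is present, so HaxD is inactive.
With no repressor bound, *jovM* is transcribed.
So JovM is produced and active.
Shikimate is present, so FubX is active.
Fumarate is present, so IrpX is active.
No repressor is bound and JovM and FubX and IrpX are active, so *irpQ* is transcribed.

ON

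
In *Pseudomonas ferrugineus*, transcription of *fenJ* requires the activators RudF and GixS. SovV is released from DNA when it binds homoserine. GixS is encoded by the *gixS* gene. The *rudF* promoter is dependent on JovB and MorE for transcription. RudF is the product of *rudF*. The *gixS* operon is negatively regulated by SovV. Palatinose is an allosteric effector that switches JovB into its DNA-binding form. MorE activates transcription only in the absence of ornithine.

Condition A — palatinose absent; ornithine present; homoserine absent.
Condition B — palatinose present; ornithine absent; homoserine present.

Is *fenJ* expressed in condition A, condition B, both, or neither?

Condition A:
Palatinose is absent, so JovB is inactive.
Ornithine is present, so MorE is inactive.
Required activator JovB is absent, so *rudF* is not transcribed.
So RudF is not produced.
Homoserine is absent, so SovV is active.
With repressor SovV bound, *gixS* is not transcribed.
So GixS is not produced.
Required activator RudF is absent, so *fenJ* is not transcribed.
→ *fenJ* is OFF in A.
Condition B:
Palatinose is present, so JovB is active.
Ornithine is absent, so MorE is active.
No repressor is bound and JovB and MorE are active, so *rudF* is transcribed.
So RudF is produced and active.
Homoserine is present, so SovV is inactive.
With no repressor bound, *gixS* is transcribed.
So GixS is produced and active.
No repressor is bound and RudF and GixS are active, so *fenJ* is transcribed.
→ *fenJ* is ON in B.

B only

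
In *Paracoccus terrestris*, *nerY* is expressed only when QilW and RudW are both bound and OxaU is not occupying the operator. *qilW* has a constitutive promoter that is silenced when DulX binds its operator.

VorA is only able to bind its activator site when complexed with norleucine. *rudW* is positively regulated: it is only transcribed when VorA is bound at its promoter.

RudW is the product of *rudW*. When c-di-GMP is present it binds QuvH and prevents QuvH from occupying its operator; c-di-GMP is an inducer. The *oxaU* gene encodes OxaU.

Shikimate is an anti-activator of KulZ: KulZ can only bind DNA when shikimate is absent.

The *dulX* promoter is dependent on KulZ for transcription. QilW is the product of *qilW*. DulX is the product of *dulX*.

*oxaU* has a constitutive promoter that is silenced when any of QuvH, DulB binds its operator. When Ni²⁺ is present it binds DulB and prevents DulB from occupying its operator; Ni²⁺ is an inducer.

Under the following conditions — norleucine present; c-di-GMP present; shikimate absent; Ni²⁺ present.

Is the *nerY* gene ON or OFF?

c-di-GMP is present, so QuvH is inactive.
Ni²⁺ is present, so DulB is inactive.
With no repressor bound, *oxaU* is transcribed.
So OxaU is produced and active.
Shikimate is absent, so KulZ is active.
No repressor is bound and KulZ is active, so *dulX* is transcribed.
So DulX is produced and active.
With repressor DulX bound, *qilW* is not transcribed.
So QilW is not produced.
Norleucine is present, so VorA is active.
No repressor is bound and VorA is active, so *rudW* is transcribed.
So RudW is produced and active.
With repressor OxaU bound, *nerY* is not transcribed.

OFF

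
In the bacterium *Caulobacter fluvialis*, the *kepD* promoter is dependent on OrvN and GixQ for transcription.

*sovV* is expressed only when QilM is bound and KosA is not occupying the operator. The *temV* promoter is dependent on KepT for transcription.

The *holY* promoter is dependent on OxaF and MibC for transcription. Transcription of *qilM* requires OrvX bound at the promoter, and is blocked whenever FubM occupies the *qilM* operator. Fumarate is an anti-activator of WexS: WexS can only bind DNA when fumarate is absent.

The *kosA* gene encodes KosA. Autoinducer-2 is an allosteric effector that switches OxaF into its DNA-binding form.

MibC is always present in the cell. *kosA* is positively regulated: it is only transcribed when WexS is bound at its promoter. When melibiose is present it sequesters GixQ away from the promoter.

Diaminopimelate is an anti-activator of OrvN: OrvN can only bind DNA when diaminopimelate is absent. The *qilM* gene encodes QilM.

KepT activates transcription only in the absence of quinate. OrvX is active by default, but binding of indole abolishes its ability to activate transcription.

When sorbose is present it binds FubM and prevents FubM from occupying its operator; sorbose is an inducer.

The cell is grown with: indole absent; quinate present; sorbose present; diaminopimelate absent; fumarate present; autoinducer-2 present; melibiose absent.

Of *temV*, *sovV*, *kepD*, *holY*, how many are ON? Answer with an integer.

3

Quinate is present, so KepT is inactive.
Required activator KepT is absent, so *temV* is not transcribed.
→ *temV* is OFF.
Indole is absent, so OrvX is active.
Sorbose is present, so FubM is inactive.
No repressor is bound and OrvX is active, so *qilM* is transcribed.
So QilM is produced and active.
Fumarate is present, so WexS is inactive.
Required activator WexS is absent, so *kosA* is not transcribed.
So KosA is not produced.
No repressor is bound and QilM is active, so *sovV* is transcribed.
→ *sovV* is ON.
Diaminopimelate is absent, so OrvN is active.
Melibiose is absent, so GixQ is active.
No repressor is bound and OrvN and GixQ are active, so *kepD* is transcribed.
→ *kepD* is ON.
Autoinducer-2 is present, so OxaF is active.
MibC is produced constitutively and is active.
No repressor is bound and OxaF and MibC are active, so *holY* is transcribed.
→ *holY* is ON.
3 of the 4 genes are transcribed.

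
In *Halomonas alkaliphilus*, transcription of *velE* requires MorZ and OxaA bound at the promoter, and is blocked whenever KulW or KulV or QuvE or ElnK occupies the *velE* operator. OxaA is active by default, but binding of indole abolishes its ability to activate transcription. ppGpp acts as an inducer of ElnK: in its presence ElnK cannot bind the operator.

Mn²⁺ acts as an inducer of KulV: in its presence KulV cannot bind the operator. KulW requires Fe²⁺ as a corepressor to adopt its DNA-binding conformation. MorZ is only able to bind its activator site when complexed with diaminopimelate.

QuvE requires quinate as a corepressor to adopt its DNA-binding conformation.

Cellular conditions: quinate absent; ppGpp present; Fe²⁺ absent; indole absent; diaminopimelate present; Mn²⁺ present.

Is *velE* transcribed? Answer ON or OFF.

ON

Fe²⁺ is absent, so KulW is inactive.
Mn²⁺ is present, so KulV is inactive.
Quinate is absent, so QuvE is inactive.
Diaminopimelate is present, so MorZ is active.
ppGpp is present, so ElnK is inactive.
Indole is absent, so OxaA is active.
No repressor is bound and MorZ and OxaA are active, so *velE* is transcribed.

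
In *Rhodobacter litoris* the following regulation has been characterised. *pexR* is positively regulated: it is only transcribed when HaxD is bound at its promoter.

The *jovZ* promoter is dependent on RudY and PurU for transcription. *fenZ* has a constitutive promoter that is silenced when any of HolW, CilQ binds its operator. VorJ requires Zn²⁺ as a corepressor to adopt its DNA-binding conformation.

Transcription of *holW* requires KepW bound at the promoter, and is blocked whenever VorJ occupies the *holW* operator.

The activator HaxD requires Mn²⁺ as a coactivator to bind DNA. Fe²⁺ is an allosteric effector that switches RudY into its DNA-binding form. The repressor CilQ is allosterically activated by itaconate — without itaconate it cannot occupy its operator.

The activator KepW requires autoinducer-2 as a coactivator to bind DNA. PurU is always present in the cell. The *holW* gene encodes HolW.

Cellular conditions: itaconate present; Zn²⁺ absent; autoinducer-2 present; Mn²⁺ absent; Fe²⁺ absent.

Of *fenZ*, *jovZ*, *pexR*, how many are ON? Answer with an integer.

0

Autoinducer-2 is present, so KepW is active.
Zn²⁺ is absent, so VorJ is inactive.
No repressor is bound and KepW is active, so *holW* is transcribed.
So HolW is produced and active.
Itaconate is present, so CilQ is active.
With repressor HolW bound, *fenZ* is not transcribed.
→ *fenZ* is OFF.
Fe²⁺ is absent, so RudY is inactive.
PurU is produced constitutively and is active.
Required activator RudY is absent, so *jovZ* is not transcribed.
→ *jovZ* is OFF.
Mn²⁺ is absent, so HaxD is inactive.
Required activator HaxD is absent, so *pexR* is not transcribed.
→ *pexR* is OFF.
0 of the 3 genes are transcribed.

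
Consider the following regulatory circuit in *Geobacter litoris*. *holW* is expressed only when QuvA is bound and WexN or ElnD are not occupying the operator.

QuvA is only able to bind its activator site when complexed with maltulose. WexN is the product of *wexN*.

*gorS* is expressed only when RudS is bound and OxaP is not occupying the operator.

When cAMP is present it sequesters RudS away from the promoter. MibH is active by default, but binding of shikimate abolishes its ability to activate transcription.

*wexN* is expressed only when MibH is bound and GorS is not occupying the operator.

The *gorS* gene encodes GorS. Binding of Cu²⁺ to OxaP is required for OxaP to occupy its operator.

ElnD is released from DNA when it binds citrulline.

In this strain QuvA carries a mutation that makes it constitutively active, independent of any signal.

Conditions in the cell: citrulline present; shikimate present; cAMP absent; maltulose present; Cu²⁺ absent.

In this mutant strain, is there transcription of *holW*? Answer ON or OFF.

ON

QuvA is constitutively active in this strain.
cAMP is absent, so RudS is active.
Cu²⁺ is absent, so OxaP is inactive.
No repressor is bound and RudS is active, so *gorS* is transcribed.
So GorS is produced and active.
Shikimate is present, so MibH is inactive.
With repressor GorS bound, *wexN* is not transcribed.
So WexN is not produced.
Citrulline is present, so ElnD is inactive.
No repressor is bound and QuvA is active, so *holW* is transcribed.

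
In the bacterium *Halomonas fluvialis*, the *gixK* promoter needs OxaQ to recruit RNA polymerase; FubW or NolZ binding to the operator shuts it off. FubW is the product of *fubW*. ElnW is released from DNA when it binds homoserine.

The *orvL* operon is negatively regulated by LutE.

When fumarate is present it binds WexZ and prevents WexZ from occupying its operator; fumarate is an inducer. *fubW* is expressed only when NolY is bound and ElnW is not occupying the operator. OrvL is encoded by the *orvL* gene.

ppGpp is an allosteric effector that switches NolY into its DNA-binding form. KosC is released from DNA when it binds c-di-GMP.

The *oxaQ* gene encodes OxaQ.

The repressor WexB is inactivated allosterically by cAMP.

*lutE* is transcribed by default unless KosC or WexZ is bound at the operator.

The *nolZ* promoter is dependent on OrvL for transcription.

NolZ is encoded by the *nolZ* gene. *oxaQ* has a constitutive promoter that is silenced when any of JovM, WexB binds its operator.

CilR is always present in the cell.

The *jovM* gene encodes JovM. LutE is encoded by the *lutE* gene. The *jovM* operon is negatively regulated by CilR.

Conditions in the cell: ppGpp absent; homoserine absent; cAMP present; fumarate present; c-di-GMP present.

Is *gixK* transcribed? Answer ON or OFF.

CilR is produced constitutively and is active.
With repressor CilR bound, *jovM* is not transcribed.
So JovM is not produced.
cAMP is present, so WexB is inactive.
With no repressor bound, *oxaQ* is transcribed.
So OxaQ is produced and active.
ppGpp is absent, so NolY is inactive.
Homoserine is absent, so ElnW is active.
With repressor ElnW bound, *fubW* is not transcribed.
So FubW is not produced.
c-di-GMP is present, so KosC is inactive.
Fumarate is present, so WexZ is inactive.
With no repressor bound, *lutE* is transcribed.
So LutE is produced and active.
With repressor LutE bound, *orvL* is not transcribed.
So OrvL is not produced.
Required activator OrvL is absent, so *nolZ* is not transcribed.
So NolZ is not produced.
No repressor is bound and OxaQ is active, so *gixK* is transcribed.

ON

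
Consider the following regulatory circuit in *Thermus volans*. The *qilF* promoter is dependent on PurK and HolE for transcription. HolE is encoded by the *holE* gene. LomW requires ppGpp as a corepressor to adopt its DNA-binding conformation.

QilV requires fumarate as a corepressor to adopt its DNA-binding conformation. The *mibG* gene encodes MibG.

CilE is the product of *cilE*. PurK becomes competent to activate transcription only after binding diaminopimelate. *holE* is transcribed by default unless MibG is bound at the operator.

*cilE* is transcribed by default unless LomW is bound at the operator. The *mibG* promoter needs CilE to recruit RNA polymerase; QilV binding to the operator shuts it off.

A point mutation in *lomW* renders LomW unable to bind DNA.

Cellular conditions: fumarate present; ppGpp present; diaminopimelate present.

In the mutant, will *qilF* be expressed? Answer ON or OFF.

Diaminopimelate is present, so PurK is active.
Fumarate is present, so QilV is active.
LomW is non-functional in this strain, so it has no effect.
With no repressor bound, *cilE* is transcribed.
So CilE is produced and active.
With repressor QilV bound, *mibG* is not transcribed.
So MibG is not produced.
With no repressor bound, *holE* is transcribed.
So HolE is produced and active.
No repressor is bound and PurK and HolE are active, so *qilF* is transcribed.

ON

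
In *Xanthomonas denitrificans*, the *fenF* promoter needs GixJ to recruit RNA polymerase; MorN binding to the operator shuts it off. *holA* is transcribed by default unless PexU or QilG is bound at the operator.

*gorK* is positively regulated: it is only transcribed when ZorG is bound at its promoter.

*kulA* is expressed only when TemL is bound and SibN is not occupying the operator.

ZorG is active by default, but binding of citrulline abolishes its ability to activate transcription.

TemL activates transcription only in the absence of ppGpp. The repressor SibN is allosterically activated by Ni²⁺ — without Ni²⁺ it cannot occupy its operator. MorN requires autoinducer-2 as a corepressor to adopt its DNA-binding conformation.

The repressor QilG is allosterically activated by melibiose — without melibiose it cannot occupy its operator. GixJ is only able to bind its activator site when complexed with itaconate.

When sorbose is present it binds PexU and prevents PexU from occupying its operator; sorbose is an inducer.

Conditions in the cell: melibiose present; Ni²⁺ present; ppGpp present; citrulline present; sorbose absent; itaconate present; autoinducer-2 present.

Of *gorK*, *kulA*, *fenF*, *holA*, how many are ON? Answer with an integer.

0

Citrulline is present, so ZorG is inactive.
Required activator ZorG is absent, so *gorK* is not transcribed.
→ *gorK* is OFF.
ppGpp is present, so TemL is inactive.
Ni²⁺ is present, so SibN is active.
With repressor SibN bound, *kulA* is not transcribed.
→ *kulA* is OFF.
Autoinducer-2 is present, so MorN is active.
Itaconate is present, so GixJ is active.
With repressor MorN bound, *fenF* is not transcribed.
→ *fenF* is OFF.
Sorbose is absent, so PexU is active.
Melibiose is present, so QilG is active.
With repressor PexU bound, *holA* is not transcribed.
→ *holA* is OFF.
0 of the 4 genes are transcribed.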